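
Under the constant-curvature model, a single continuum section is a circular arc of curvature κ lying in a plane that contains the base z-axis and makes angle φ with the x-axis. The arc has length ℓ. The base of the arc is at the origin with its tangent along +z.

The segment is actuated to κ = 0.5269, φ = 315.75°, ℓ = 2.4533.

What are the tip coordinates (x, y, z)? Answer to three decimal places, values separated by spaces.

θ = κ·ℓ = 0.5269 × 2.4533 = 1.29264 rad
ρ = (1 − cos θ)/κ = (1 − 0.27458)/0.5269 = 1.37677
z = sin θ / κ = 0.96156/0.5269 = 1.82495
x = ρ cos φ = 1.37677 × cos(315.75°) = 0.98618
y = ρ sin φ = 1.37677 × sin(315.75°) = -0.96070

0.986 -0.961 1.825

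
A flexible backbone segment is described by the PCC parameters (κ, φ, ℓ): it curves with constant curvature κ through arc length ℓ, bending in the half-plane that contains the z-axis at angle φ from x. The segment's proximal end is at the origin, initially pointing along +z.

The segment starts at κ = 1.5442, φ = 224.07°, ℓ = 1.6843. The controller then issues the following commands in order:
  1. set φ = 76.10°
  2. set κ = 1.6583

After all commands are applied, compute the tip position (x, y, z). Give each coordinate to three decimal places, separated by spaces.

0.281 1.136 0.206

initial: κ=1.5442, φ=224.07°, ℓ=1.6843
cmd 1: set φ=76.10° → (κ,φ,ℓ)=(1.5442,76.10°,1.6843) → tip=(0.2889,1.1676,0.3333)
cmd 2: set κ=1.6583 → (κ,φ,ℓ)=(1.6583,76.10°,1.6843) → tip=(0.2810,1.1355,0.2059)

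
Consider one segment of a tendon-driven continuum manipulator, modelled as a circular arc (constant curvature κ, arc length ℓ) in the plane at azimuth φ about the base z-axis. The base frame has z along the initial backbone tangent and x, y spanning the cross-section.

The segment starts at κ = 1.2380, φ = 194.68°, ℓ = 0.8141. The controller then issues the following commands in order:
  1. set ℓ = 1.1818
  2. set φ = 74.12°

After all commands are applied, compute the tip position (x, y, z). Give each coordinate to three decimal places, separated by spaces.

initial: κ=1.2380, φ=194.68°, ℓ=0.8141
cmd 1: set ℓ=1.1818 → (κ,φ,ℓ)=(1.2380,194.68°,1.1818) → tip=(-0.6974,-0.1827,0.8031)
cmd 2: set φ=74.12° → (κ,φ,ℓ)=(1.2380,74.12°,1.1818) → tip=(0.1973,0.6934,0.8031)

0.197 0.693 0.803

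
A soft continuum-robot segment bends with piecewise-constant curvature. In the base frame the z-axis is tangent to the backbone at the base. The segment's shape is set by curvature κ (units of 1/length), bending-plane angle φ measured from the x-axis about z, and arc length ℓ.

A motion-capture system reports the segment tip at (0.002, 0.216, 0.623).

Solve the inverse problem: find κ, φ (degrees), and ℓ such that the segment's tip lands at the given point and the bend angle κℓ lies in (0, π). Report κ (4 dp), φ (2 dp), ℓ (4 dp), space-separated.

ρ = √(x²+y²) = √(0.002² + 0.216²) = 0.21601
φ = atan2(y, x) mod 360° = atan2(0.216, 0.002) = 89.4695°
|p|² = ρ² + z² = 0.21601² + 0.623² = 0.43479
κ = 2ρ / |p|² = 2×0.21601 / 0.43479 = 0.99363
θ = 2·atan2(ρ, z) = 2·atan2(0.21601, 0.623) = 0.66751 rad
ℓ = θ/κ = 0.66751/0.99363 = 0.67179

0.9936 89.47 0.6718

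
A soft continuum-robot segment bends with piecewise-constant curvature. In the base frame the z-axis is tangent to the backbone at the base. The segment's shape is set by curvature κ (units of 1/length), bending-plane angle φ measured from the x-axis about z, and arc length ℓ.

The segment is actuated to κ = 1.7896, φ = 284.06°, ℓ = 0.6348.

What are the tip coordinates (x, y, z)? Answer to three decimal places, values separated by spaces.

θ = κ·ℓ = 1.7896 × 0.6348 = 1.13604 rad
ρ = (1 − cos θ)/κ = (1 − 0.42119)/1.7896 = 0.32343
z = sin θ / κ = 0.90697/1.7896 = 0.50680
x = ρ cos φ = 0.32343 × cos(284.06°) = 0.07857
y = ρ sin φ = 0.32343 × sin(284.06°) = -0.31374

0.079 -0.314 0.507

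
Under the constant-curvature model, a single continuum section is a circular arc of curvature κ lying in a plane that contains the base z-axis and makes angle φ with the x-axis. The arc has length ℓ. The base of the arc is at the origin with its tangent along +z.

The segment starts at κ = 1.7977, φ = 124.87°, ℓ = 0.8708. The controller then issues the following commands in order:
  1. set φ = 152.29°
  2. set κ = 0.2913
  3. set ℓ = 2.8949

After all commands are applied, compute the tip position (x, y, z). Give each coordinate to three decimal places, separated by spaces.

-1.018 0.535 2.564

initial: κ=1.7977, φ=124.87°, ℓ=0.8708
cmd 1: set φ=152.29° → (κ,φ,ℓ)=(1.7977,152.29°,0.8708) → tip=(-0.4898,0.2573,0.5563)
cmd 2: set κ=0.2913 → (κ,φ,ℓ)=(0.2913,152.29°,0.8708) → tip=(-0.0973,0.0511,0.8615)
cmd 3: set ℓ=2.8949 → (κ,φ,ℓ)=(0.2913,152.29°,2.8949) → tip=(-1.0181,0.5347,2.5638)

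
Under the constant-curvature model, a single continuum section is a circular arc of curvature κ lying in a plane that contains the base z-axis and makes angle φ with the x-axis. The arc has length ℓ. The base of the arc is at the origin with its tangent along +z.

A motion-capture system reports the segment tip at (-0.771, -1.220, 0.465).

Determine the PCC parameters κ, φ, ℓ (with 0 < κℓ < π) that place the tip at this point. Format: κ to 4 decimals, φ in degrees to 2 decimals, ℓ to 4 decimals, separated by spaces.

1.2555 237.71 2.0058

ρ = √(x²+y²) = √(-0.771² + -1.220²) = 1.44321
φ = atan2(y, x) mod 360° = atan2(-1.220, -0.771) = 237.7085°
|p|² = ρ² + z² = 1.44321² + 0.465² = 2.29907
κ = 2ρ / |p|² = 2×1.44321 / 2.29907 = 1.25547
θ = 2·atan2(ρ, z) = 2·atan2(1.44321, 0.465) = 2.51820 rad
ℓ = θ/κ = 2.51820/1.25547 = 2.00578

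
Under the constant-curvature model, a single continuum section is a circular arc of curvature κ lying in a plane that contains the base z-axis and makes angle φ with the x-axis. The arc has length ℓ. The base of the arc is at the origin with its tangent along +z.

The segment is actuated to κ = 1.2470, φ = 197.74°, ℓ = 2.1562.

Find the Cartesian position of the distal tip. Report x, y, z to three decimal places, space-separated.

θ = κ·ℓ = 1.2470 × 2.1562 = 2.68878 rad
ρ = (1 − cos θ)/κ = (1 − -0.89922)/1.2470 = 1.52303
z = sin θ / κ = 0.43750/1.2470 = 0.35084
x = ρ cos φ = 1.52303 × cos(197.74°) = -1.45061
y = ρ sin φ = 1.52303 × sin(197.74°) = -0.46406

-1.451 -0.464 0.351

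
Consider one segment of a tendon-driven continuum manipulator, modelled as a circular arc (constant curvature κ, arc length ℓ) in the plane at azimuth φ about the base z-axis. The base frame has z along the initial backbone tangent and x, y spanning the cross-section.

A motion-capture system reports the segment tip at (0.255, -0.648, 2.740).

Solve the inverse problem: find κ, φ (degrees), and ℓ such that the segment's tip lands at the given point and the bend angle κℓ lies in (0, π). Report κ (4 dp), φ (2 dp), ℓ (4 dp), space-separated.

0.1743 291.48 2.8565

ρ = √(x²+y²) = √(0.255² + -0.648²) = 0.69637
φ = atan2(y, x) mod 360° = atan2(-0.648, 0.255) = 291.4806°
|p|² = ρ² + z² = 0.69637² + 2.740² = 7.99253
κ = 2ρ / |p|² = 2×0.69637 / 7.99253 = 0.17425
θ = 2·atan2(ρ, z) = 2·atan2(0.69637, 2.740) = 0.49776 rad
ℓ = θ/κ = 0.49776/0.17425 = 2.85650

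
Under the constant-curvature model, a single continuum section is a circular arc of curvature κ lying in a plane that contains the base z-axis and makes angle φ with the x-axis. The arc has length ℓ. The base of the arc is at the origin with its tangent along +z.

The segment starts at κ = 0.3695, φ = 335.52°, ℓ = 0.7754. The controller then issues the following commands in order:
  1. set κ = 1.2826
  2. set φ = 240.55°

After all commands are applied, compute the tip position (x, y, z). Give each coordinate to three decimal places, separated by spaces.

initial: κ=0.3695, φ=335.52°, ℓ=0.7754
cmd 1: set κ=1.2826 → (κ,φ,ℓ)=(1.2826,335.52°,0.7754) → tip=(0.3229,-0.1470,0.6538)
cmd 2: set φ=240.55° → (κ,φ,ℓ)=(1.2826,240.55°,0.7754) → tip=(-0.1745,-0.3090,0.6538)

-0.174 -0.309 0.654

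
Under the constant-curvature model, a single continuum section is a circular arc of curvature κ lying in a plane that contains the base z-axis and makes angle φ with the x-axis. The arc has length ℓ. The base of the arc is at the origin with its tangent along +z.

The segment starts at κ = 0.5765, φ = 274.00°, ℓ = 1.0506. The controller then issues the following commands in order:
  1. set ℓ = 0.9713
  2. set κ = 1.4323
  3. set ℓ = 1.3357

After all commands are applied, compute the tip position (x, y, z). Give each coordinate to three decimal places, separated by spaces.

0.065 -0.930 0.658

initial: κ=0.5765, φ=274.00°, ℓ=1.0506
cmd 1: set ℓ=0.9713 → (κ,φ,ℓ)=(0.5765,274.00°,0.9713) → tip=(0.0185,-0.2643,0.9213)
cmd 2: set κ=1.4323 → (κ,φ,ℓ)=(1.4323,274.00°,0.9713) → tip=(0.0400,-0.5721,0.6869)
cmd 3: set ℓ=1.3357 → (κ,φ,ℓ)=(1.4323,274.00°,1.3357) → tip=(0.0651,-0.9303,0.6577)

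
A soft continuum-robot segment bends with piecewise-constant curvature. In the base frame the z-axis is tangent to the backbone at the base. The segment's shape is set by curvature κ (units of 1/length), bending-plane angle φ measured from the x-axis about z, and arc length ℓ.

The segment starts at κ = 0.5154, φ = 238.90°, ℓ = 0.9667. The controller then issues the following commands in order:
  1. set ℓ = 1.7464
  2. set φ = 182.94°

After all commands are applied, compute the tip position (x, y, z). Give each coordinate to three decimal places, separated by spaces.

-0.733 -0.038 1.520

initial: κ=0.5154, φ=238.90°, ℓ=0.9667
cmd 1: set ℓ=1.7464 → (κ,φ,ℓ)=(0.5154,238.90°,1.7464) → tip=(-0.3793,-0.6288,1.5200)
cmd 2: set φ=182.94° → (κ,φ,ℓ)=(0.5154,182.94°,1.7464) → tip=(-0.7333,-0.0377,1.5200)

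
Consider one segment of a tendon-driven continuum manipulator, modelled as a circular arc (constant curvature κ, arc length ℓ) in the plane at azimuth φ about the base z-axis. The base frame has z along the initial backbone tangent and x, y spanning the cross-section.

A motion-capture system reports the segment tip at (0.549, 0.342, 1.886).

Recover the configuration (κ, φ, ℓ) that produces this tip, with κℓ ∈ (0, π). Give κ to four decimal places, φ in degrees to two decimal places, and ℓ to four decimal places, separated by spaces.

0.3254 31.92 2.0306

ρ = √(x²+y²) = √(0.549² + 0.342²) = 0.64681
φ = atan2(y, x) mod 360° = atan2(0.342, 0.549) = 31.9209°
|p|² = ρ² + z² = 0.64681² + 1.886² = 3.97536
κ = 2ρ / |p|² = 2×0.64681 / 3.97536 = 0.32541
θ = 2·atan2(ρ, z) = 2·atan2(0.64681, 1.886) = 0.66077 rad
ℓ = θ/κ = 0.66077/0.32541 = 2.03057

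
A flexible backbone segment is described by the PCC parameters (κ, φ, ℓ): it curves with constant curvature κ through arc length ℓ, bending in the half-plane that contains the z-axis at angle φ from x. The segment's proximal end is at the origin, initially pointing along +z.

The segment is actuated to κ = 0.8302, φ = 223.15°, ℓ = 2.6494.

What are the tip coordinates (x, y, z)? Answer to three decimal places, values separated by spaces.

θ = κ·ℓ = 0.8302 × 2.6494 = 2.19953 rad
ρ = (1 − cos θ)/κ = (1 − -0.58812)/0.8302 = 1.91294
z = sin θ / κ = 0.80877/0.8302 = 0.97419
x = ρ cos φ = 1.91294 × cos(223.15°) = -1.39562
y = ρ sin φ = 1.91294 × sin(223.15°) = -1.30828

-1.396 -1.308 0.974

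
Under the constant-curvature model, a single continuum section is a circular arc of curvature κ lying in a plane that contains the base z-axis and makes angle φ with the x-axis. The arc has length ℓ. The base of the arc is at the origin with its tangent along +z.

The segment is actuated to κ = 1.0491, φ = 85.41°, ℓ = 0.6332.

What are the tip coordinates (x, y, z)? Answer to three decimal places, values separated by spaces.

0.016 0.202 0.588

θ = κ·ℓ = 1.0491 × 0.6332 = 0.66429 rad
ρ = (1 − cos θ)/κ = (1 − 0.78735)/1.0491 = 0.20269
z = sin θ / κ = 0.61650/1.0491 = 0.58765
x = ρ cos φ = 0.20269 × cos(85.41°) = 0.01622
y = ρ sin φ = 0.20269 × sin(85.41°) = 0.20204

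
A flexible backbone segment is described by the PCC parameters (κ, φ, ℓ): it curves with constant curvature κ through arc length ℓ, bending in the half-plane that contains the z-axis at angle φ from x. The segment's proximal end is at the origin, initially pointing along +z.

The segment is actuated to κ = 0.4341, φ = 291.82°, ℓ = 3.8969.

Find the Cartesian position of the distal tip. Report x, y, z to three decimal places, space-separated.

θ = κ·ℓ = 0.4341 × 3.8969 = 1.69164 rad
ρ = (1 − cos θ)/κ = (1 − -0.12055)/0.4341 = 2.58133
z = sin θ / κ = 0.99271/0.4341 = 2.28682
x = ρ cos φ = 2.58133 × cos(291.82°) = 0.95946
y = ρ sin φ = 2.58133 × sin(291.82°) = -2.39639

0.959 -2.396 2.287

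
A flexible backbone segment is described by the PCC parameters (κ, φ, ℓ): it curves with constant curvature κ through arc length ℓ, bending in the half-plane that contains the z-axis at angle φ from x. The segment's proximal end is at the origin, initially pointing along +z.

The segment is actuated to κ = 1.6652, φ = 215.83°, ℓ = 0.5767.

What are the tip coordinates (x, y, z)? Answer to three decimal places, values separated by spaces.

θ = κ·ℓ = 1.6652 × 0.5767 = 0.96032 rad
ρ = (1 − cos θ)/κ = (1 − 0.57326)/1.6652 = 0.25627
z = sin θ / κ = 0.81938/1.6652 = 0.49206
x = ρ cos φ = 0.25627 × cos(215.83°) = -0.20777
y = ρ sin φ = 0.25627 × sin(215.83°) = -0.15002

-0.208 -0.150 0.492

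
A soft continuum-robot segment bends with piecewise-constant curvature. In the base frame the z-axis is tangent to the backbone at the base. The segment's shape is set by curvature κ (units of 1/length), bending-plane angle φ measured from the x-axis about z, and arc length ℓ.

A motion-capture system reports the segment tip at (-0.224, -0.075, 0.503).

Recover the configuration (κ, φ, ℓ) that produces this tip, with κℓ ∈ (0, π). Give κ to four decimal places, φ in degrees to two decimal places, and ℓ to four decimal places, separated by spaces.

1.5299 198.51 0.5740

ρ = √(x²+y²) = √(-0.224² + -0.075²) = 0.23622
φ = atan2(y, x) mod 360° = atan2(-0.075, -0.224) = 198.5116°
|p|² = ρ² + z² = 0.23622² + 0.503² = 0.30881
κ = 2ρ / |p|² = 2×0.23622 / 0.30881 = 1.52989
θ = 2·atan2(ρ, z) = 2·atan2(0.23622, 0.503) = 0.87811 rad
ℓ = θ/κ = 0.87811/1.52989 = 0.57397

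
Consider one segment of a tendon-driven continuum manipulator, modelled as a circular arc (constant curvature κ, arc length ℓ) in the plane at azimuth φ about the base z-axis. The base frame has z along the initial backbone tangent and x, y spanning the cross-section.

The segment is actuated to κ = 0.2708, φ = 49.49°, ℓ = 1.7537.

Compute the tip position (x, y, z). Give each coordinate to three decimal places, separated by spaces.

0.265 0.311 1.689

θ = κ·ℓ = 0.2708 × 1.7537 = 0.47490 rad
ρ = (1 − cos θ)/κ = (1 − 0.88934)/0.2708 = 0.40865
z = sin θ / κ = 0.45725/0.2708 = 1.68852
x = ρ cos φ = 0.40865 × cos(49.49°) = 0.26545
y = ρ sin φ = 0.40865 × sin(49.49°) = 0.31069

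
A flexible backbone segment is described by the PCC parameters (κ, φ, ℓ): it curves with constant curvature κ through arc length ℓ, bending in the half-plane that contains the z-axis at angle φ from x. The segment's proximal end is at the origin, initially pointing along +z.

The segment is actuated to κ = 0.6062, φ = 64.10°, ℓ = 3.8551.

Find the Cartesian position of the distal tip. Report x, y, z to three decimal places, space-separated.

1.220 2.513 1.189

θ = κ·ℓ = 0.6062 × 3.8551 = 2.33696 rad
ρ = (1 − cos θ)/κ = (1 − -0.69338)/0.6062 = 2.79343
z = sin θ / κ = 0.72057/0.6062 = 1.18868
x = ρ cos φ = 2.79343 × cos(64.10°) = 1.22018
y = ρ sin φ = 2.79343 × sin(64.10°) = 2.51285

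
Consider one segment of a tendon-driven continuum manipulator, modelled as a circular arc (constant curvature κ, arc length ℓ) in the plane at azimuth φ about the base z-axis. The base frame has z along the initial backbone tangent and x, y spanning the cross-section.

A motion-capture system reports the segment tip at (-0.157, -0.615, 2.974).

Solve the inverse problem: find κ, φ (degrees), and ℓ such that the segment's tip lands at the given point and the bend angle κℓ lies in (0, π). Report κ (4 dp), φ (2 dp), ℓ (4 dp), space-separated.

0.1373 255.68 3.0635

ρ = √(x²+y²) = √(-0.157² + -0.615²) = 0.63472
φ = atan2(y, x) mod 360° = atan2(-0.615, -0.157) = 255.6791°
|p|² = ρ² + z² = 0.63472² + 2.974² = 9.24755
κ = 2ρ / |p|² = 2×0.63472 / 9.24755 = 0.13727
θ = 2·atan2(ρ, z) = 2·atan2(0.63472, 2.974) = 0.42054 rad
ℓ = θ/κ = 0.42054/0.13727 = 3.06350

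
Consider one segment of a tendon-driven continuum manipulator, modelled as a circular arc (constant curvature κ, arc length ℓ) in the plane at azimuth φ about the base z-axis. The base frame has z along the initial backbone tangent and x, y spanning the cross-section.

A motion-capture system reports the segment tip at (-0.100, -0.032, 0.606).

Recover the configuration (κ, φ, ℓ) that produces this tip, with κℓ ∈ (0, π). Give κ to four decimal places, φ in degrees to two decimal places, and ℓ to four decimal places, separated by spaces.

0.5551 197.74 0.6181

ρ = √(x²+y²) = √(-0.100² + -0.032²) = 0.10500
φ = atan2(y, x) mod 360° = atan2(-0.032, -0.100) = 197.7447°
|p|² = ρ² + z² = 0.10500² + 0.606² = 0.37826
κ = 2ρ / |p|² = 2×0.10500 / 0.37826 = 0.55515
θ = 2·atan2(ρ, z) = 2·atan2(0.10500, 0.606) = 0.34311 rad
ℓ = θ/κ = 0.34311/0.55515 = 0.61806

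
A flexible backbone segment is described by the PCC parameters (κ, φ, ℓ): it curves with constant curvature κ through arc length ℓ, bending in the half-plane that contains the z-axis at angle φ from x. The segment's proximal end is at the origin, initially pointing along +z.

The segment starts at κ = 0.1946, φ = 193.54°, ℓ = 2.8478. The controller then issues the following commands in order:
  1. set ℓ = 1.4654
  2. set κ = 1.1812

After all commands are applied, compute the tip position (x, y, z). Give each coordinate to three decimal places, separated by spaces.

initial: κ=0.1946, φ=193.54°, ℓ=2.8478
cmd 1: set ℓ=1.4654 → (κ,φ,ℓ)=(0.1946,193.54°,1.4654) → tip=(-0.2018,-0.0486,1.4456)
cmd 2: set κ=1.1812 → (κ,φ,ℓ)=(1.1812,193.54°,1.4654) → tip=(-0.9543,-0.2298,0.8358)

-0.954 -0.230 0.836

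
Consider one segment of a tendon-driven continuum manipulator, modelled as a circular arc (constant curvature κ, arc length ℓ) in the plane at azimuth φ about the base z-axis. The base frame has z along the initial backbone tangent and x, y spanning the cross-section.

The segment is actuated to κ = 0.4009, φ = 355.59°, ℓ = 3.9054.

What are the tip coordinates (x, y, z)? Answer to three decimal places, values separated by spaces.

2.474 -0.191 2.494

θ = κ·ℓ = 0.4009 × 3.9054 = 1.56567 rad
ρ = (1 − cos θ)/κ = (1 − 0.00512)/0.4009 = 2.48161
z = sin θ / κ = 0.99999/0.4009 = 2.49435
x = ρ cos φ = 2.48161 × cos(355.59°) = 2.47427
y = ρ sin φ = 2.48161 × sin(355.59°) = -0.19082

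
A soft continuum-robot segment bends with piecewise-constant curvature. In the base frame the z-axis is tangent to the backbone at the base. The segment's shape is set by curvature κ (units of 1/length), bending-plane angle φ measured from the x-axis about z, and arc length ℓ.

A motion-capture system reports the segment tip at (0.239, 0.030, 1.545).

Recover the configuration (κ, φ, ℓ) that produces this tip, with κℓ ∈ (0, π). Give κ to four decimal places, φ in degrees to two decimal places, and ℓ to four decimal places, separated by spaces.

0.1970 7.15 1.5699

ρ = √(x²+y²) = √(0.239² + 0.030²) = 0.24088
φ = atan2(y, x) mod 360° = atan2(0.030, 0.239) = 7.1545°
|p|² = ρ² + z² = 0.24088² + 1.545² = 2.44505
κ = 2ρ / |p|² = 2×0.24088 / 2.44505 = 0.19703
θ = 2·atan2(ρ, z) = 2·atan2(0.24088, 1.545) = 0.30932 rad
ℓ = θ/κ = 0.30932/0.19703 = 1.56992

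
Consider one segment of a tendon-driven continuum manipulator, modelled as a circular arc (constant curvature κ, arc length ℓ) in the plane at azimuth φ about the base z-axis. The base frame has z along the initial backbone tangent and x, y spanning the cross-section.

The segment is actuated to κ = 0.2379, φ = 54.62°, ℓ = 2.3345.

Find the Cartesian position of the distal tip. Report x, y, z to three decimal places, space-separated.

0.366 0.515 2.216

θ = κ·ℓ = 0.2379 × 2.3345 = 0.55538 rad
ρ = (1 − cos θ)/κ = (1 − 0.84970)/0.2379 = 0.63177
z = sin θ / κ = 0.52726/0.2379 = 2.21633
x = ρ cos φ = 0.63177 × cos(54.62°) = 0.36579
y = ρ sin φ = 0.63177 × sin(54.62°) = 0.51510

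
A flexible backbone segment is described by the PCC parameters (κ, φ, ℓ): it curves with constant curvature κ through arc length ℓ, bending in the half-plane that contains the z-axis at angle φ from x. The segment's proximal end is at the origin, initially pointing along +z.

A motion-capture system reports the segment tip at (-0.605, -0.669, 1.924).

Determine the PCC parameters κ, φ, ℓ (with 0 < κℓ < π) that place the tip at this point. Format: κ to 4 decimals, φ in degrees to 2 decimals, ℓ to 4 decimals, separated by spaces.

0.3995 227.88 2.1946

ρ = √(x²+y²) = √(-0.605² + -0.669²) = 0.90199
φ = atan2(y, x) mod 360° = atan2(-0.669, -0.605) = 227.8759°
|p|² = ρ² + z² = 0.90199² + 1.924² = 4.51536
κ = 2ρ / |p|² = 2×0.90199 / 4.51536 = 0.39952
θ = 2·atan2(ρ, z) = 2·atan2(0.90199, 1.924) = 0.87677 rad
ℓ = θ/κ = 0.87677/0.39952 = 2.19456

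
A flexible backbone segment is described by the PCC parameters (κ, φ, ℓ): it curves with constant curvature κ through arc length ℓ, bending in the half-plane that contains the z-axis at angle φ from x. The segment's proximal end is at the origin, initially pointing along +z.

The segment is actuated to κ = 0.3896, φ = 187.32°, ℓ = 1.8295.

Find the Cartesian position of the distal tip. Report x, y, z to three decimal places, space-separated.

θ = κ·ℓ = 0.3896 × 1.8295 = 0.71277 rad
ρ = (1 − cos θ)/κ = (1 − 0.75655)/0.3896 = 0.62487
z = sin θ / κ = 0.65393/0.3896 = 1.67848
x = ρ cos φ = 0.62487 × cos(187.32°) = -0.61978
y = ρ sin φ = 0.62487 × sin(187.32°) = -0.07961

-0.620 -0.080 1.678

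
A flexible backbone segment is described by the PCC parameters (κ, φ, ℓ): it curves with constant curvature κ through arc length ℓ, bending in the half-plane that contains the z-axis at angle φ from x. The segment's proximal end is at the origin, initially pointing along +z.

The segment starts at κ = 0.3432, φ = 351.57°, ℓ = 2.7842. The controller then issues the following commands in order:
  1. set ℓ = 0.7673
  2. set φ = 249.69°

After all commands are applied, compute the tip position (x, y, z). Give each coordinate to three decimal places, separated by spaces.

-0.035 -0.094 0.758

initial: κ=0.3432, φ=351.57°, ℓ=2.7842
cmd 1: set ℓ=0.7673 → (κ,φ,ℓ)=(0.3432,351.57°,0.7673) → tip=(0.0994,-0.0147,0.7585)
cmd 2: set φ=249.69° → (κ,φ,ℓ)=(0.3432,249.69°,0.7673) → tip=(-0.0349,-0.0942,0.7585)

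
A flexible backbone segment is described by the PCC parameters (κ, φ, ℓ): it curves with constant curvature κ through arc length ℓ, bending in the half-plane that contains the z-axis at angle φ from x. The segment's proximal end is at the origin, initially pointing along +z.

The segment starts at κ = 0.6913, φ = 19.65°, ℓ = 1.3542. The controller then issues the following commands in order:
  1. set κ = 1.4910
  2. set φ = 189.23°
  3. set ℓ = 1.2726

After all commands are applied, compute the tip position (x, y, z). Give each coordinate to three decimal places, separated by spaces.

-0.874 -0.142 0.635

initial: κ=0.6913, φ=19.65°, ℓ=1.3542
cmd 1: set κ=1.4910 → (κ,φ,ℓ)=(1.4910,19.65°,1.3542) → tip=(0.9054,0.3233,0.6044)
cmd 2: set φ=189.23° → (κ,φ,ℓ)=(1.4910,189.23°,1.3542) → tip=(-0.9490,-0.1542,0.6044)
cmd 3: set ℓ=1.2726 → (κ,φ,ℓ)=(1.4910,189.23°,1.2726) → tip=(-0.8744,-0.1421,0.6352)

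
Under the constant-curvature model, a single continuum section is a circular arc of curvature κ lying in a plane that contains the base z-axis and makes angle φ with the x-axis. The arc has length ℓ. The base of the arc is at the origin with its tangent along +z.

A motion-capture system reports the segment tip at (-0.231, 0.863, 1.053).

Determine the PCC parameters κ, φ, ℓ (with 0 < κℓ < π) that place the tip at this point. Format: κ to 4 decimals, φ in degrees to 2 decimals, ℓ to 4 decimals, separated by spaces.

ρ = √(x²+y²) = √(-0.231² + 0.863²) = 0.89338
φ = atan2(y, x) mod 360° = atan2(0.863, -0.231) = 104.9851°
|p|² = ρ² + z² = 0.89338² + 1.053² = 1.90694
κ = 2ρ / |p|² = 2×0.89338 / 1.90694 = 0.93698
θ = 2·atan2(ρ, z) = 2·atan2(0.89338, 1.053) = 1.40715 rad
ℓ = θ/κ = 1.40715/0.93698 = 1.50179

0.9370 104.99 1.5018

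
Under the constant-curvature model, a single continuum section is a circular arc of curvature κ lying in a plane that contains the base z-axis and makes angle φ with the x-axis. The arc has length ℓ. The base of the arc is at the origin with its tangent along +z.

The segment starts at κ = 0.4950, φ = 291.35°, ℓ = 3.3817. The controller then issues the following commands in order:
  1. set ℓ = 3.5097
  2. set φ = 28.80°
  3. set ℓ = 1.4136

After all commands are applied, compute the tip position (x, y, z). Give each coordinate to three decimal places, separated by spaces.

0.416 0.229 1.301

initial: κ=0.4950, φ=291.35°, ℓ=3.3817
cmd 1: set ℓ=3.5097 → (κ,φ,ℓ)=(0.4950,291.35°,3.5097) → tip=(0.8574,-2.1934,1.9923)
cmd 2: set φ=28.80° → (κ,φ,ℓ)=(0.4950,28.80°,3.5097) → tip=(2.0637,1.1345,1.9923)
cmd 3: set ℓ=1.4136 → (κ,φ,ℓ)=(0.4950,28.80°,1.4136) → tip=(0.4160,0.2287,1.3010)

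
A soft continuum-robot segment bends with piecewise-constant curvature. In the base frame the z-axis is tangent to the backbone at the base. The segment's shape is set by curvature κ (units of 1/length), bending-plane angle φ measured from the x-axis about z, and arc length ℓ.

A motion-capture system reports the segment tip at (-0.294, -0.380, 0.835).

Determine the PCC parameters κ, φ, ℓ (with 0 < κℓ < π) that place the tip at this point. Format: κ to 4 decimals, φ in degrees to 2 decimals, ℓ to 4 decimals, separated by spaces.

1.0354 232.27 1.0086

ρ = √(x²+y²) = √(-0.294² + -0.380²) = 0.48045
φ = atan2(y, x) mod 360° = atan2(-0.380, -0.294) = 232.2714°
|p|² = ρ² + z² = 0.48045² + 0.835² = 0.92806
κ = 2ρ / |p|² = 2×0.48045 / 0.92806 = 1.03539
θ = 2·atan2(ρ, z) = 2·atan2(0.48045, 0.835) = 1.04426 rad
ℓ = θ/κ = 1.04426/1.03539 = 1.00856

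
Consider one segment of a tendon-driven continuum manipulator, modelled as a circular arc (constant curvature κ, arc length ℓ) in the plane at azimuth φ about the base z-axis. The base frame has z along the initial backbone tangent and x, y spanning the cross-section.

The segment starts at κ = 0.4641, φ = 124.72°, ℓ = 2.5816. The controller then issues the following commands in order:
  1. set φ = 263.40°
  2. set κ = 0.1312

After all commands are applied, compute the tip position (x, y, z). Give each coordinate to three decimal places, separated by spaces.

-0.050 -0.430 2.533

initial: κ=0.4641, φ=124.72°, ℓ=2.5816
cmd 1: set φ=263.40° → (κ,φ,ℓ)=(0.4641,263.40°,2.5816) → tip=(-0.1575,-1.3611,2.0068)
cmd 2: set κ=0.1312 → (κ,φ,ℓ)=(0.1312,263.40°,2.5816) → tip=(-0.0498,-0.4302,2.5325)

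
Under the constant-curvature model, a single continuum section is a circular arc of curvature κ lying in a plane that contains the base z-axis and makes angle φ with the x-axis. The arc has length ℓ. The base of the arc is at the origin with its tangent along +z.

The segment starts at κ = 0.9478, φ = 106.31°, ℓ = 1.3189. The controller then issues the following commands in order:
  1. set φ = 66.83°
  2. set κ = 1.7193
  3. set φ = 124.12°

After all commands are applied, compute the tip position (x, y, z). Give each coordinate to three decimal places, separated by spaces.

initial: κ=0.9478, φ=106.31°, ℓ=1.3189
cmd 1: set φ=66.83° → (κ,φ,ℓ)=(0.9478,66.83°,1.3189) → tip=(0.2843,0.6642,1.0013)
cmd 2: set κ=1.7193 → (κ,φ,ℓ)=(1.7193,66.83°,1.3189) → tip=(0.3757,0.8779,0.4461)
cmd 3: set φ=124.12° → (κ,φ,ℓ)=(1.7193,124.12°,1.3189) → tip=(-0.5356,0.7905,0.4461)

-0.536 0.791 0.446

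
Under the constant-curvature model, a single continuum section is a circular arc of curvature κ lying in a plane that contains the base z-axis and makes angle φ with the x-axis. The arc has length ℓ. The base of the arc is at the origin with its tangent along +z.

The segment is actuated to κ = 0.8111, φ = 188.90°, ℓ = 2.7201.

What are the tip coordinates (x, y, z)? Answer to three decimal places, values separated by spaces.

θ = κ·ℓ = 0.8111 × 2.7201 = 2.20627 rad
ρ = (1 − cos θ)/κ = (1 − -0.59356)/0.8111 = 1.96469
z = sin θ / κ = 0.80479/0.8111 = 0.99222
x = ρ cos φ = 1.96469 × cos(188.90°) = -1.94104
y = ρ sin φ = 1.96469 × sin(188.90°) = -0.30396

-1.941 -0.304 0.992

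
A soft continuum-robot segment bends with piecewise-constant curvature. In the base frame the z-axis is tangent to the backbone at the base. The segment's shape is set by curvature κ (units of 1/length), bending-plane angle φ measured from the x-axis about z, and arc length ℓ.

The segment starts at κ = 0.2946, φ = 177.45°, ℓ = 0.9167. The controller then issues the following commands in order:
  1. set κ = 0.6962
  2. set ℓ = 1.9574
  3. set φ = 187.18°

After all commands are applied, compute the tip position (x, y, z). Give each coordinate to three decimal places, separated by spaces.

initial: κ=0.2946, φ=177.45°, ℓ=0.9167
cmd 1: set κ=0.6962 → (κ,φ,ℓ)=(0.6962,177.45°,0.9167) → tip=(-0.2824,0.0126,0.8557)
cmd 2: set ℓ=1.9574 → (κ,φ,ℓ)=(0.6962,177.45°,1.9574) → tip=(-1.1385,0.0507,1.4054)
cmd 3: set φ=187.18° → (κ,φ,ℓ)=(0.6962,187.18°,1.9574) → tip=(-1.1307,-0.1424,1.4054)

-1.131 -0.142 1.405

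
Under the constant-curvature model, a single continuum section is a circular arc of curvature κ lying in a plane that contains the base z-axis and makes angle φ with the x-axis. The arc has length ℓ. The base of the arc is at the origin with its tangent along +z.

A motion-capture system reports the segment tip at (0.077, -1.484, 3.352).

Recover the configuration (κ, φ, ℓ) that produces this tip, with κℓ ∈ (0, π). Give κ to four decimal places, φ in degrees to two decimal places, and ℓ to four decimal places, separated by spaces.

0.2211 272.97 3.7752

ρ = √(x²+y²) = √(0.077² + -1.484²) = 1.48600
φ = atan2(y, x) mod 360° = atan2(-1.484, 0.077) = 272.9702°
|p|² = ρ² + z² = 1.48600² + 3.352² = 13.44409
κ = 2ρ / |p|² = 2×1.48600 / 13.44409 = 0.22106
θ = 2·atan2(ρ, z) = 2·atan2(1.48600, 3.352) = 0.83456 rad
ℓ = θ/κ = 0.83456/0.22106 = 3.77523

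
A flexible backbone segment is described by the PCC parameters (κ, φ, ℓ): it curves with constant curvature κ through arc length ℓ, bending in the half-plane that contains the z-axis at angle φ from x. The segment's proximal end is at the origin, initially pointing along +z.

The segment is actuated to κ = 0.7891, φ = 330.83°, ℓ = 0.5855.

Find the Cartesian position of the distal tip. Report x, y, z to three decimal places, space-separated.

θ = κ·ℓ = 0.7891 × 0.5855 = 0.46202 rad
ρ = (1 − cos θ)/κ = (1 − 0.89515)/0.7891 = 0.13287
z = sin θ / κ = 0.44576/0.7891 = 0.56489
x = ρ cos φ = 0.13287 × cos(330.83°) = 0.11602
y = ρ sin φ = 0.13287 × sin(330.83°) = -0.06476

0.116 -0.065 0.565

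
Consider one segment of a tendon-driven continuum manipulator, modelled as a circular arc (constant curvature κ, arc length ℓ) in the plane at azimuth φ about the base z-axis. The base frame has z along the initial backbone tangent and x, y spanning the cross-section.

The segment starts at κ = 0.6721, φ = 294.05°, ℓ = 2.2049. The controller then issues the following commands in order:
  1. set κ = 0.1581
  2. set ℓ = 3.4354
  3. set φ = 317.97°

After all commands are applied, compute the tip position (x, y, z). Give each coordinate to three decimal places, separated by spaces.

0.676 -0.609 3.269

initial: κ=0.6721, φ=294.05°, ℓ=2.2049
cmd 1: set κ=0.1581 → (κ,φ,ℓ)=(0.1581,294.05°,2.2049) → tip=(0.1550,-0.3474,2.1605)
cmd 2: set ℓ=3.4354 → (κ,φ,ℓ)=(0.1581,294.05°,3.4354) → tip=(0.3710,-0.8312,3.2690)
cmd 3: set φ=317.97° → (κ,φ,ℓ)=(0.1581,317.97°,3.4354) → tip=(0.6761,-0.6094,3.2690)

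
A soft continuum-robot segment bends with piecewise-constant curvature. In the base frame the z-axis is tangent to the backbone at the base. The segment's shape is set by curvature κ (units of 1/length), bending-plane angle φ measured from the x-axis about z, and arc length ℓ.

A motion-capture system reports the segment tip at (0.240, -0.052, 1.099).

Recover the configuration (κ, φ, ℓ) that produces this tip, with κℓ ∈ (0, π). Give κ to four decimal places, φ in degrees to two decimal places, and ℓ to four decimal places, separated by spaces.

0.3873 347.77 1.1352

ρ = √(x²+y²) = √(0.240² + -0.052²) = 0.24557
φ = atan2(y, x) mod 360° = atan2(-0.052, 0.240) = 347.7749°
|p|² = ρ² + z² = 0.24557² + 1.099² = 1.26810
κ = 2ρ / |p|² = 2×0.24557 / 1.26810 = 0.38730
θ = 2·atan2(ρ, z) = 2·atan2(0.24557, 1.099) = 0.43967 rad
ℓ = θ/κ = 0.43967/0.38730 = 1.13522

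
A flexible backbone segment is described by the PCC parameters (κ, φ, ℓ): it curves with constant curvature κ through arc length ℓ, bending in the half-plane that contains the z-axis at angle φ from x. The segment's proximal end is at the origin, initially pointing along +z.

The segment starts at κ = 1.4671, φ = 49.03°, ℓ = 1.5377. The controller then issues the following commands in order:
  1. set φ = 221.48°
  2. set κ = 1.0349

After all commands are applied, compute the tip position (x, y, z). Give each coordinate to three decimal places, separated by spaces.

-0.739 -0.653 0.966

initial: κ=1.4671, φ=49.03°, ℓ=1.5377
cmd 1: set φ=221.48° → (κ,φ,ℓ)=(1.4671,221.48°,1.5377) → tip=(-0.8338,-0.7372,0.5278)
cmd 2: set κ=1.0349 → (κ,φ,ℓ)=(1.0349,221.48°,1.5377) → tip=(-0.7388,-0.6532,0.9661)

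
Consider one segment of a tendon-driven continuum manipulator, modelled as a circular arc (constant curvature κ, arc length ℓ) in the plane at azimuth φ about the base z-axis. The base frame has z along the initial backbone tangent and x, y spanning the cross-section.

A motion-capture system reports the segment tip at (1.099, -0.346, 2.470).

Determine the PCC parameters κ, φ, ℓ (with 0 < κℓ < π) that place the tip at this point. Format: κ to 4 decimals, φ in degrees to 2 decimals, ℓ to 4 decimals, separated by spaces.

0.3102 342.52 2.8140

ρ = √(x²+y²) = √(1.099² + -0.346²) = 1.15218
φ = atan2(y, x) mod 360° = atan2(-0.346, 1.099) = 342.5243°
|p|² = ρ² + z² = 1.15218² + 2.470² = 7.42842
κ = 2ρ / |p|² = 2×1.15218 / 7.42842 = 0.31021
θ = 2·atan2(ρ, z) = 2·atan2(1.15218, 2.470) = 0.87293 rad
ℓ = θ/κ = 0.87293/0.31021 = 2.81401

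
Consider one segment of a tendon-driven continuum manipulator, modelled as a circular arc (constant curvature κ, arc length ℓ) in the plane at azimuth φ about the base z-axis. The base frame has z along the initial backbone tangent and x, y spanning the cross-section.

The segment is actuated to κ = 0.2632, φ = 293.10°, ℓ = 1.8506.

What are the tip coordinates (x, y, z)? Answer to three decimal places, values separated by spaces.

0.173 -0.406 1.778

θ = κ·ℓ = 0.2632 × 1.8506 = 0.48708 rad
ρ = (1 − cos θ)/κ = (1 − 0.88370)/0.2632 = 0.44185
z = sin θ / κ = 0.46805/0.2632 = 1.77829
x = ρ cos φ = 0.44185 × cos(293.10°) = 0.17336
y = ρ sin φ = 0.44185 × sin(293.10°) = -0.40643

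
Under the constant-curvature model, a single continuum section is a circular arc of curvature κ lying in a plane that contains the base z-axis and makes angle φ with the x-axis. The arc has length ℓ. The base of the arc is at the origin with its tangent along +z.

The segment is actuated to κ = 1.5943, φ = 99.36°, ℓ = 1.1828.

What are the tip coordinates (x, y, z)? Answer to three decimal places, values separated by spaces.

θ = κ·ℓ = 1.5943 × 1.1828 = 1.88574 rad
ρ = (1 − cos θ)/κ = (1 − -0.30976)/1.5943 = 0.82153
z = sin θ / κ = 0.95081/1.5943 = 0.59638
x = ρ cos φ = 0.82153 × cos(99.36°) = -0.13361
y = ρ sin φ = 0.82153 × sin(99.36°) = 0.81059

-0.134 0.811 0.596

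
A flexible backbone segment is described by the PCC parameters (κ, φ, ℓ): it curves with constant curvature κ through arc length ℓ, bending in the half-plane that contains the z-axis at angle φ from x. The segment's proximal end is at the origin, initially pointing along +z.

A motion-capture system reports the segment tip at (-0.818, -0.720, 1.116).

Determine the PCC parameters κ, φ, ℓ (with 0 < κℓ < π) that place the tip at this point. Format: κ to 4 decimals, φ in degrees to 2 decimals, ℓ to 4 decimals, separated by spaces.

0.8958 221.35 1.7269

ρ = √(x²+y²) = √(-0.818² + -0.720²) = 1.08974
φ = atan2(y, x) mod 360° = atan2(-0.720, -0.818) = 221.3541°
|p|² = ρ² + z² = 1.08974² + 1.116² = 2.43298
κ = 2ρ / |p|² = 2×1.08974 / 2.43298 = 0.89580
θ = 2·atan2(ρ, z) = 2·atan2(1.08974, 1.116) = 1.54698 rad
ℓ = θ/κ = 1.54698/0.89580 = 1.72692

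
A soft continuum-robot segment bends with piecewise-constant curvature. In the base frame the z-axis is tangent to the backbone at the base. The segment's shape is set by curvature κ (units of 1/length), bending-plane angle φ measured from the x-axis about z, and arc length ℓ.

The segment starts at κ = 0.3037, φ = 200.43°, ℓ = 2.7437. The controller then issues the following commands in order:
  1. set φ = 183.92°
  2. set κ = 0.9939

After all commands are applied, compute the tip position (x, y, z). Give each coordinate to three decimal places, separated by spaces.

initial: κ=0.3037, φ=200.43°, ℓ=2.7437
cmd 1: set φ=183.92° → (κ,φ,ℓ)=(0.3037,183.92°,2.7437) → tip=(-1.0760,-0.0737,2.4370)
cmd 2: set κ=0.9939 → (κ,φ,ℓ)=(0.9939,183.92°,2.7437) → tip=(-1.9225,-0.1317,0.4053)

-1.923 -0.132 0.405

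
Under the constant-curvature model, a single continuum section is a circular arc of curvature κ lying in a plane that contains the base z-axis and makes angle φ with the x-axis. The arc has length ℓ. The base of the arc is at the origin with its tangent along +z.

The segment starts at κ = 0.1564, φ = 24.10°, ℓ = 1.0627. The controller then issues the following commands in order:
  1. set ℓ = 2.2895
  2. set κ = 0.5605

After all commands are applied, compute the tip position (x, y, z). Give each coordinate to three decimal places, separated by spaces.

initial: κ=0.1564, φ=24.10°, ℓ=1.0627
cmd 1: set ℓ=2.2895 → (κ,φ,ℓ)=(0.1564,24.10°,2.2895) → tip=(0.3702,0.1656,2.2409)
cmd 2: set κ=0.5605 → (κ,φ,ℓ)=(0.5605,24.10°,2.2895) → tip=(1.1668,0.5219,1.7109)

1.167 0.522 1.711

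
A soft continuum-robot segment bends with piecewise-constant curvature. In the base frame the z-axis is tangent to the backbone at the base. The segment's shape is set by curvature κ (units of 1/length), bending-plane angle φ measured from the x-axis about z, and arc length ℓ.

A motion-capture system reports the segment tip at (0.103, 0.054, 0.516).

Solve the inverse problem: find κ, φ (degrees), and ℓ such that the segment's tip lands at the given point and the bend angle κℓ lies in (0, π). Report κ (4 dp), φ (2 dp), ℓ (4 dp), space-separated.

ρ = √(x²+y²) = √(0.103² + 0.054²) = 0.11630
φ = atan2(y, x) mod 360° = atan2(0.054, 0.103) = 27.6668°
|p|² = ρ² + z² = 0.11630² + 0.516² = 0.27978
κ = 2ρ / |p|² = 2×0.11630 / 0.27978 = 0.83134
θ = 2·atan2(ρ, z) = 2·atan2(0.11630, 0.516) = 0.44336 rad
ℓ = θ/κ = 0.44336/0.83134 = 0.53330

0.8313 27.67 0.5333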